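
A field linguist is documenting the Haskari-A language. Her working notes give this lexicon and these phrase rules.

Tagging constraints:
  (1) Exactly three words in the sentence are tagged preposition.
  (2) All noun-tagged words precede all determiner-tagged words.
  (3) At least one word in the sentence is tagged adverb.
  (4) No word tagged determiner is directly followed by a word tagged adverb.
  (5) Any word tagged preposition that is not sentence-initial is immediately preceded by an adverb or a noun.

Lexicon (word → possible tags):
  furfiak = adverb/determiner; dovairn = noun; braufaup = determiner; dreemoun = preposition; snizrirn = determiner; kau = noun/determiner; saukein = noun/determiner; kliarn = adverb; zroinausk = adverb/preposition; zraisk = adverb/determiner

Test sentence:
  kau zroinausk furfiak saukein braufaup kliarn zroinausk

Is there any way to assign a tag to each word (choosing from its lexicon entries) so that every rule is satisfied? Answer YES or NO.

NO

Candidates per position — 1:kau {noun,determiner}; 2:zroinausk {adverb,preposition}; 3:furfiak {adverb,determiner}; 4:saukein {noun,determiner}; 5:braufaup {determiner}; 6:kliarn {adverb}; 7:zroinausk {adverb,preposition}.
Rule 1 cannot be satisfied by any choice of tags from the lexicon.
So there is no consistent tagging.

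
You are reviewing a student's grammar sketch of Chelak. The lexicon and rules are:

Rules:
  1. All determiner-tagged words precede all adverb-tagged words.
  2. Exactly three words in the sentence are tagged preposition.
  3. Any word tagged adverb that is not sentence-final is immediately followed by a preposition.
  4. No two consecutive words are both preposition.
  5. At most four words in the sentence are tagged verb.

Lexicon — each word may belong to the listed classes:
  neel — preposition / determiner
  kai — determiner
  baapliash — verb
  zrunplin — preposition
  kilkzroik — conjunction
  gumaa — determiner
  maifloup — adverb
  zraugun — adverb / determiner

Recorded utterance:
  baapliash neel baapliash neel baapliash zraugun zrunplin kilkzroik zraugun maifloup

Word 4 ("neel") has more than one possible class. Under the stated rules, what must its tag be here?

preposition

Candidates per position — 1:baapliash {verb}; 2:neel {preposition,determiner}; 3:baapliash {verb}; 4:neel {preposition,determiner}; 5:baapliash {verb}; 6:zraugun {adverb,determiner}; 7:zrunplin {preposition}; 8:kilkzroik {conjunction}; 9:zraugun {adverb,determiner}; 10:maifloup {adverb}.
Word 2 cannot be determiner — rule 2 would then fail for every completion. It is preposition.
Word 4 cannot be determiner — rule 2 would then fail for every completion. It is preposition.
Word 9 cannot be adverb — rule 3 would then fail for every completion. It is determiner.
Word 6 cannot be adverb — rule 1 would then fail for every completion. It is determiner.
So the tagging must be: verb preposition verb preposition verb determiner preposition conjunction determiner adverb.
Checking: rule 1 ok; rule 2 ok; rule 3 ok; rule 4 ok; rule 5 ok.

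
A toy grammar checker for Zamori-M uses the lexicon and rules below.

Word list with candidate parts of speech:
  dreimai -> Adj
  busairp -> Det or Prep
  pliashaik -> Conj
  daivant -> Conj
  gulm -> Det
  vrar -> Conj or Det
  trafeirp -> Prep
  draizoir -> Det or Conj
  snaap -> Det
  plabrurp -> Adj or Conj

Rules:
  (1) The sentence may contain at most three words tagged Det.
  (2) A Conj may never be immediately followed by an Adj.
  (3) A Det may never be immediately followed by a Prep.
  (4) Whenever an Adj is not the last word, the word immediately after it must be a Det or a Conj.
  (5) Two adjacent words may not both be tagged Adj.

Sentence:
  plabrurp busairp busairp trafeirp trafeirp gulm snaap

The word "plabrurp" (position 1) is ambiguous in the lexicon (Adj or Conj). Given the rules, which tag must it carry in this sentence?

Candidates per position — 1:plabrurp {Adj,Conj}; 2:busairp {Det,Prep}; 3:busairp {Det,Prep}; 4:trafeirp {Prep}; 5:trafeirp {Prep}; 6:gulm {Det}; 7:snaap {Det}.
At position 2, choosing Det makes rule 3 impossible to satisfy; hence Prep.
At position 3, choosing Det makes rule 3 impossible to satisfy; hence Prep.
At position 1, choosing Adj makes rule 4 impossible to satisfy; hence Conj.
The only consistent sequence is: Conj Prep Prep Prep Prep Det Det.
Checking: rule 1 satisfied; rule 2 satisfied; rule 3 satisfied; rule 4 satisfied; rule 5 satisfied.

Conj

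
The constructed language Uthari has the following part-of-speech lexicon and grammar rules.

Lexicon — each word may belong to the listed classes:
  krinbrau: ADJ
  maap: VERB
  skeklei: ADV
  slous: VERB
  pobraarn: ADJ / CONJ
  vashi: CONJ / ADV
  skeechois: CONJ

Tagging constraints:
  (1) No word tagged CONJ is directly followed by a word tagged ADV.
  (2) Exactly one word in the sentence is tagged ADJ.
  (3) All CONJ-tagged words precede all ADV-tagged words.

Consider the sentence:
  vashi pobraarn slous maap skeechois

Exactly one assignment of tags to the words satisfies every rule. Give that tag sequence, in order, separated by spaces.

Candidates per position — 1:vashi {CONJ,ADV}; 2:pobraarn {ADJ,CONJ}; 3:slous {VERB}; 4:maap {VERB}; 5:skeechois {CONJ}.
Position 1: ADV is ruled out by rule 3; that leaves CONJ.
Position 2: CONJ is ruled out by rule 2; that leaves ADJ.
The unique satisfying tagging is: CONJ ADJ VERB VERB CONJ.
Verifying each rule — rule 1 ok; rule 2 ok; rule 3 ok.

CONJ ADJ VERB VERB CONJ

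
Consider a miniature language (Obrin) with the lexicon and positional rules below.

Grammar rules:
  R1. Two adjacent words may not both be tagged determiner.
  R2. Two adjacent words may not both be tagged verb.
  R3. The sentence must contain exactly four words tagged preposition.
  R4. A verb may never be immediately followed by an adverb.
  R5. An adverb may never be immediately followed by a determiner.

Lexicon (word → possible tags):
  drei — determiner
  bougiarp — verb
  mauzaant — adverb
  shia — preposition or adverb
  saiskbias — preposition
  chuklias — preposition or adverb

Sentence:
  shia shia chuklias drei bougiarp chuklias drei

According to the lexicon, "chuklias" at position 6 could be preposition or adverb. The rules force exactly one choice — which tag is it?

Candidates per position — 1:shia {preposition,adverb}; 2:shia {preposition,adverb}; 3:chuklias {preposition,adverb}; 4:drei {determiner}; 5:bougiarp {verb}; 6:chuklias {preposition,adverb}; 7:drei {determiner}.
At position 1, choosing adverb makes rule 3 impossible to satisfy; hence preposition.
At position 2, choosing adverb makes rule 3 impossible to satisfy; hence preposition.
At position 3, choosing adverb makes rule 3 impossible to satisfy; hence preposition.
At position 6, choosing adverb makes rule 3 impossible to satisfy; hence preposition.
That leaves exactly one tagging: preposition preposition preposition determiner verb preposition determiner.
Checking: rule 1 ✓; rule 2 ✓; rule 3 ✓; rule 4 ✓; rule 5 ✓.

preposition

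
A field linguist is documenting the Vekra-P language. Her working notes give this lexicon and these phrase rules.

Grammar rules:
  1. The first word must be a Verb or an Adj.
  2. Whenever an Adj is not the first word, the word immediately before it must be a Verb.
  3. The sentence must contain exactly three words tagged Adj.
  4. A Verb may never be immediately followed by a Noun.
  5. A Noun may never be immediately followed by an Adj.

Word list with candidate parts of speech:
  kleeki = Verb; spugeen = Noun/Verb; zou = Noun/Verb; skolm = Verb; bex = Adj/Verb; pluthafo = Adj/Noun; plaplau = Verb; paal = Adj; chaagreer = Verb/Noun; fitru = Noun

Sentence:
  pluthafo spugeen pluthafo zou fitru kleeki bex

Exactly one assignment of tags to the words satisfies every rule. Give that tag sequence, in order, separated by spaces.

Adj Verb Adj Noun Noun Verb Adj

Candidates per position — 1:pluthafo {Adj,Noun}; 2:spugeen {Noun,Verb}; 3:pluthafo {Adj,Noun}; 4:zou {Noun,Verb}; 5:fitru {Noun}; 6:kleeki {Verb}; 7:bex {Adj,Verb}.
Position 1: Noun is ruled out by rule 1; that leaves Adj.
Position 3: Noun is ruled out by rule 3; that leaves Adj.
Position 4: Verb is ruled out by rule 4; that leaves Noun.
Position 7: Verb is ruled out by rule 3; that leaves Adj.
Position 2: Noun is ruled out by rule 2; that leaves Verb.
The only consistent sequence is: Adj Verb Adj Noun Noun Verb Adj.
Check: rule 1 ok; rule 2 ok; rule 3 ok; rule 4 ok; rule 5 ok.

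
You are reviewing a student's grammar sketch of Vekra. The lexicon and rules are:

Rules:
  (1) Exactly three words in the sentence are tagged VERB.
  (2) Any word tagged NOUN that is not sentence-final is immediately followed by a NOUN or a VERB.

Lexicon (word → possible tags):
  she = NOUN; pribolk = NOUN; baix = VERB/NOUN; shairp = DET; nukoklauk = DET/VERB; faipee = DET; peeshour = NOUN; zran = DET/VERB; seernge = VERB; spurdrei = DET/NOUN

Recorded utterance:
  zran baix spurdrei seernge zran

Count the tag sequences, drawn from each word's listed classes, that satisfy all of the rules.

Candidates per position — 1:zran {DET,VERB}; 2:baix {VERB,NOUN}; 3:spurdrei {DET,NOUN}; 4:seernge {VERB}; 5:zran {DET,VERB}.
There are 16 candidate sequences in total.
The sequences that satisfy every rule: DET VERB DET VERB VERB; DET VERB NOUN VERB VERB; VERB VERB DET VERB DET; VERB VERB NOUN VERB DET; VERB NOUN NOUN VERB VERB.
Count = 5.

5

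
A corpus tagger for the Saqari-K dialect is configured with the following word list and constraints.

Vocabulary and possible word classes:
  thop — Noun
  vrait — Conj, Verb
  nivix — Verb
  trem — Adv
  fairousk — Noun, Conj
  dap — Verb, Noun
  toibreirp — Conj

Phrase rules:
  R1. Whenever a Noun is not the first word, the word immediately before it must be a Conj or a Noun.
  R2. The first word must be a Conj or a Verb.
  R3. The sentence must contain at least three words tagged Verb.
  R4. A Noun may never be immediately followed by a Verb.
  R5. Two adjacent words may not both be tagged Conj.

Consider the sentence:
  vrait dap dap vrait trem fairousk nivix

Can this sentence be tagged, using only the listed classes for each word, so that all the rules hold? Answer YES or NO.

YES

Candidates per position — 1:vrait {Conj,Verb}; 2:dap {Verb,Noun}; 3:dap {Verb,Noun}; 4:vrait {Conj,Verb}; 5:trem {Adv}; 6:fairousk {Noun,Conj}; 7:nivix {Verb}.
One satisfying assignment: Verb Verb Verb Verb Adv Conj Verb.
Checking: rule 1 satisfied; rule 2 satisfied; rule 3 satisfied; rule 4 satisfied; rule 5 satisfied.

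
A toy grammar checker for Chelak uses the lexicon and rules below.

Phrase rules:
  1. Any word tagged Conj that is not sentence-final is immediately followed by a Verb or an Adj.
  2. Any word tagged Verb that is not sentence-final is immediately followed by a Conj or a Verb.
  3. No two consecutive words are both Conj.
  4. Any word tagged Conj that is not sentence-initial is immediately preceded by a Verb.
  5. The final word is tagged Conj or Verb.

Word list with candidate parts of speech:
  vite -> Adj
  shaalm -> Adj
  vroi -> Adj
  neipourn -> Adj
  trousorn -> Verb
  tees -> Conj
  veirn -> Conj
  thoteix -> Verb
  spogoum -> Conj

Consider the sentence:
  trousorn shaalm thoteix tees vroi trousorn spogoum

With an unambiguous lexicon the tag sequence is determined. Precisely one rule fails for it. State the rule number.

2

Fixed tagging: Verb Adj Verb Conj Adj Verb Conj.
Checking each rule: R1 holds, R2 violated, R3 holds, R4 holds, R5 holds.
Only rule 2 fails.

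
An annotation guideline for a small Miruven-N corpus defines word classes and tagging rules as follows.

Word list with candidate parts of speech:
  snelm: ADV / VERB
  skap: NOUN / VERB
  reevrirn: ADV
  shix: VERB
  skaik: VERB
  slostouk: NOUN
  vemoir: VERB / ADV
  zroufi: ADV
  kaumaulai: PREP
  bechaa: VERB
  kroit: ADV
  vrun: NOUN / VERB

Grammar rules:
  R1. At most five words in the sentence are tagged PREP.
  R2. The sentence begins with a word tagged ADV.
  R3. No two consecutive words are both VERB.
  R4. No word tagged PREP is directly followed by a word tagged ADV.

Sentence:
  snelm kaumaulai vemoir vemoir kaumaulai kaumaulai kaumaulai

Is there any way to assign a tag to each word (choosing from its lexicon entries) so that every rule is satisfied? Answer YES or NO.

Candidates per position — 1:snelm {ADV,VERB}; 2:kaumaulai {PREP}; 3:vemoir {VERB,ADV}; 4:vemoir {VERB,ADV}; 5:kaumaulai {PREP}; 6:kaumaulai {PREP}; 7:kaumaulai {PREP}.
One satisfying assignment: ADV PREP VERB ADV PREP PREP PREP.
Check: rule 1 ok; rule 2 ok; rule 3 ok; rule 4 ok.

YES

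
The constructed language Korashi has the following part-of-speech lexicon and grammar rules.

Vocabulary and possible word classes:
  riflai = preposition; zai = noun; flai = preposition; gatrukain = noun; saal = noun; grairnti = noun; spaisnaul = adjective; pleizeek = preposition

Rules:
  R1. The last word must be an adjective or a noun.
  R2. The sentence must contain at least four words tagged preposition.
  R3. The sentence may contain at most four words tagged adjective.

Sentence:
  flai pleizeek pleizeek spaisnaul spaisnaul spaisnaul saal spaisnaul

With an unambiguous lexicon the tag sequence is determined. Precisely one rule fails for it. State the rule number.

Fixed tagging: preposition preposition preposition adjective adjective adjective noun adjective.
Rule check: R1 ✓, R2 ✗, R3 ✓.
Only rule 2 fails.

2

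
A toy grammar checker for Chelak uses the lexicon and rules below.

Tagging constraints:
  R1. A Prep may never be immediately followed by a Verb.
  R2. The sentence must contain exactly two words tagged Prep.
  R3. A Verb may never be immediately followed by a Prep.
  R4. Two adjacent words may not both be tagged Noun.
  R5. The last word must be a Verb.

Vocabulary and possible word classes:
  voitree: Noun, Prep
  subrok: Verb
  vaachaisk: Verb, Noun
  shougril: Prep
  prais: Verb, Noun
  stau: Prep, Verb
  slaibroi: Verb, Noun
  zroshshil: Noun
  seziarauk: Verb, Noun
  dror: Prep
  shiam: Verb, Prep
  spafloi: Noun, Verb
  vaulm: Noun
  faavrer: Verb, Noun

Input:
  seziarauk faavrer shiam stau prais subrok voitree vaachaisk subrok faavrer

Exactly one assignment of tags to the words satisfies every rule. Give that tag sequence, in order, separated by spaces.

Verb Noun Prep Prep Noun Verb Noun Verb Verb Verb

Candidates per position — 1:seziarauk {Verb,Noun}; 2:faavrer {Verb,Noun}; 3:shiam {Verb,Prep}; 4:stau {Prep,Verb}; 5:prais {Verb,Noun}; 6:subrok {Verb}; 7:voitree {Noun,Prep}; 8:vaachaisk {Verb,Noun}; 9:subrok {Verb}; 10:faavrer {Verb,Noun}.
If word 7 were Prep, no tagging could satisfy rule 3; so word 7 is Noun.
If word 8 were Noun, no tagging could satisfy rule 4; so word 8 is Verb.
If word 10 were Noun, no tagging could satisfy rule 5; so word 10 is Verb.
If word 3 were Verb, no tagging could satisfy rule 2; so word 3 is Prep.
If word 4 were Verb, no tagging could satisfy rule 1; so word 4 is Prep.
If word 5 were Verb, no tagging could satisfy rule 1; so word 5 is Noun.
If word 2 were Verb, no tagging could satisfy rule 3; so word 2 is Noun.
If word 1 were Noun, no tagging could satisfy rule 4; so word 1 is Verb.
The only consistent sequence is: Verb Noun Prep Prep Noun Verb Noun Verb Verb Verb.
Check: rule 1 holds; rule 2 holds; rule 3 holds; rule 4 holds; rule 5 holds.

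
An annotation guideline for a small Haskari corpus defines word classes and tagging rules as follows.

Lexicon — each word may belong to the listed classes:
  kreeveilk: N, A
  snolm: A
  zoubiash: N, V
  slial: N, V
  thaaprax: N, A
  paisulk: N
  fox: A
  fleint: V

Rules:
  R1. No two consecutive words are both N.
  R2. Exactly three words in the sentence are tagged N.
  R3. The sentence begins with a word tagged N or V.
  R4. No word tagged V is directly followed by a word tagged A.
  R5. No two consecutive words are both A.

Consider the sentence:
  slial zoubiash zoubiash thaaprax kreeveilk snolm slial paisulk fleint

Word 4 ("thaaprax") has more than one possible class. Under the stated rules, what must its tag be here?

A

Candidates per position — 1:slial {N,V}; 2:zoubiash {N,V}; 3:zoubiash {N,V}; 4:thaaprax {N,A}; 5:kreeveilk {N,A}; 6:snolm {A}; 7:slial {N,V}; 8:paisulk {N}; 9:fleint {V}.
Position 5: A is ruled out by rule 5; that leaves N.
Position 7: N is ruled out by rule 1; that leaves V.
Position 4: N is ruled out by rule 1; that leaves A.
Position 3: V is ruled out by rule 4; that leaves N.
Position 1: N is ruled out by rule 2; that leaves V.
Position 2: N is ruled out by rule 1; that leaves V.
So the tagging must be: V V N A N A V N V.
Verifying each rule — rule 1 satisfied; rule 2 satisfied; rule 3 satisfied; rule 4 satisfied; rule 5 satisfied.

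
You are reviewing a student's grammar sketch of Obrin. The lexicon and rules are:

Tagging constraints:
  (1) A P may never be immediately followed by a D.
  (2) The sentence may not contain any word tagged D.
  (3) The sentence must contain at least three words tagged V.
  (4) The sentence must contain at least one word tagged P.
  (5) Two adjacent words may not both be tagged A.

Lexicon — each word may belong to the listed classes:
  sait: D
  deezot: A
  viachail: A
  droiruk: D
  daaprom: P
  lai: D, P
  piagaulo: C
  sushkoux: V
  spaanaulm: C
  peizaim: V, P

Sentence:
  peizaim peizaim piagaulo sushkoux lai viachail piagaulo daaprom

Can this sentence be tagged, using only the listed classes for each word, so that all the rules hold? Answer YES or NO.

YES

Candidates per position — 1:peizaim {V,P}; 2:peizaim {V,P}; 3:piagaulo {C}; 4:sushkoux {V}; 5:lai {D,P}; 6:viachail {A}; 7:piagaulo {C}; 8:daaprom {P}.
One satisfying assignment: V V C V P A C P.
Checking: rule 1 ✓; rule 2 ✓; rule 3 ✓; rule 4 ✓; rule 5 ✓.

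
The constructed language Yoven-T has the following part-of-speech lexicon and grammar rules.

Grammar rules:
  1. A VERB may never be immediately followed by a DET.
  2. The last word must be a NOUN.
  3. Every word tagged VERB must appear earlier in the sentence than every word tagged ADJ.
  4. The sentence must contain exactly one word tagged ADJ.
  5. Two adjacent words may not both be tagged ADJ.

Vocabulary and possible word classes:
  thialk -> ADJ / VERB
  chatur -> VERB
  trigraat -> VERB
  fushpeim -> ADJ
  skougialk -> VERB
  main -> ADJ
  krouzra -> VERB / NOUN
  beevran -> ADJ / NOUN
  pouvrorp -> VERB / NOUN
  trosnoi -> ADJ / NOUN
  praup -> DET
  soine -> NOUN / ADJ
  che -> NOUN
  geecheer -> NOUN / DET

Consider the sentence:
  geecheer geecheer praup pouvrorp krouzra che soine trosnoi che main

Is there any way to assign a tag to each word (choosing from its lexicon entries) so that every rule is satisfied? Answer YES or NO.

NO

Candidates per position — 1:geecheer {NOUN,DET}; 2:geecheer {NOUN,DET}; 3:praup {DET}; 4:pouvrorp {VERB,NOUN}; 5:krouzra {VERB,NOUN}; 6:che {NOUN}; 7:soine {NOUN,ADJ}; 8:trosnoi {ADJ,NOUN}; 9:che {NOUN}; 10:main {ADJ}.
Rule 2 cannot be satisfied by any choice of tags from the lexicon.
So there is no consistent tagging.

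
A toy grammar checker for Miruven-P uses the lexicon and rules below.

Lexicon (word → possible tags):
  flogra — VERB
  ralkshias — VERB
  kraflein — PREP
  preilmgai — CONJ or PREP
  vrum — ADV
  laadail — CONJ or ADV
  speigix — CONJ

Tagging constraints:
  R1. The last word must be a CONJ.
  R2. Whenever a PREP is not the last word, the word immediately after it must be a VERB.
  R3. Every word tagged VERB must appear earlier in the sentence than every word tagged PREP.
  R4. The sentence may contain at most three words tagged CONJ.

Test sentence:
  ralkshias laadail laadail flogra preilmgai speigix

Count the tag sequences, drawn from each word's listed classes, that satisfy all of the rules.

3

Candidates per position — 1:ralkshias {VERB}; 2:laadail {CONJ,ADV}; 3:laadail {CONJ,ADV}; 4:flogra {VERB}; 5:preilmgai {CONJ,PREP}; 6:speigix {CONJ}.
There are 8 candidate sequences in total.
The sequences that satisfy every rule: VERB CONJ ADV VERB CONJ CONJ; VERB ADV CONJ VERB CONJ CONJ; VERB ADV ADV VERB CONJ CONJ.
Count = 3.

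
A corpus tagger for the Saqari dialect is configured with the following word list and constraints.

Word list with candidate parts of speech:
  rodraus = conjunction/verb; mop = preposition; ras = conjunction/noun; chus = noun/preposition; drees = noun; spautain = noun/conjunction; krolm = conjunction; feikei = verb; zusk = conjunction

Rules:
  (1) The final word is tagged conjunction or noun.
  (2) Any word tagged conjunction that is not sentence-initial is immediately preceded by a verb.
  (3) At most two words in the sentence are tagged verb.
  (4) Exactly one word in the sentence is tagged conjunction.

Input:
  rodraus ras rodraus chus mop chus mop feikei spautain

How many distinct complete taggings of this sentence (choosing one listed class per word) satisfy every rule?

Candidates per position — 1:rodraus {conjunction,verb}; 2:ras {conjunction,noun}; 3:rodraus {conjunction,verb}; 4:chus {noun,preposition}; 5:mop {preposition}; 6:chus {noun,preposition}; 7:mop {preposition}; 8:feikei {verb}; 9:spautain {noun,conjunction}.
There are 64 candidate sequences in total.
The sequences that satisfy every rule: conjunction noun verb noun preposition noun preposition verb noun; conjunction noun verb noun preposition preposition preposition verb noun; conjunction noun verb preposition preposition noun preposition verb noun; conjunction noun verb preposition preposition preposition preposition verb noun.
Count = 4.

4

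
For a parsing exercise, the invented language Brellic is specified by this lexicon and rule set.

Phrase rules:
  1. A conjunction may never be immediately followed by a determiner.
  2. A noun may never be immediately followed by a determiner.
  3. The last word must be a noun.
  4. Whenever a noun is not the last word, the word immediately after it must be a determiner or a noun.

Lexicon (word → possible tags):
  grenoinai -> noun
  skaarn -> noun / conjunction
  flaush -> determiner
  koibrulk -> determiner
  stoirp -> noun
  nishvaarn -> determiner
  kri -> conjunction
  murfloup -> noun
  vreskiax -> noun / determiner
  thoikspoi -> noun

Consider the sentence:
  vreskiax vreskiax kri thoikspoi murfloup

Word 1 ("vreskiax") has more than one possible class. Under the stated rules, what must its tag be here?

Candidates per position — 1:vreskiax {noun,determiner}; 2:vreskiax {noun,determiner}; 3:kri {conjunction}; 4:thoikspoi {noun}; 5:murfloup {noun}.
If word 2 were noun, no tagging could satisfy rule 4; so word 2 is determiner.
If word 1 were noun, no tagging could satisfy rule 2; so word 1 is determiner.
That leaves exactly one tagging: determiner determiner conjunction noun noun.
Verifying each rule — rule 1 ok; rule 2 ok; rule 3 ok; rule 4 ok.

determiner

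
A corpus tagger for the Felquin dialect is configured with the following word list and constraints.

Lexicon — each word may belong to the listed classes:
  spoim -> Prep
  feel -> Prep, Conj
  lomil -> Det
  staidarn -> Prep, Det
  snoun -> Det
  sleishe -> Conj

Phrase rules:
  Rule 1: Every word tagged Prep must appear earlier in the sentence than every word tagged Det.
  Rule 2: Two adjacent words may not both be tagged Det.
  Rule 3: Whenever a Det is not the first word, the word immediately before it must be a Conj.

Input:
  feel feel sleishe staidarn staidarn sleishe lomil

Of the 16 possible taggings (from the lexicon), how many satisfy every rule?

4

Candidates per position — 1:feel {Prep,Conj}; 2:feel {Prep,Conj}; 3:sleishe {Conj}; 4:staidarn {Prep,Det}; 5:staidarn {Prep,Det}; 6:sleishe {Conj}; 7:lomil {Det}.
There are 16 candidate sequences in total.
The sequences that satisfy every rule: Prep Prep Conj Prep Prep Conj Det; Prep Conj Conj Prep Prep Conj Det; Conj Prep Conj Prep Prep Conj Det; Conj Conj Conj Prep Prep Conj Det.
Count = 4.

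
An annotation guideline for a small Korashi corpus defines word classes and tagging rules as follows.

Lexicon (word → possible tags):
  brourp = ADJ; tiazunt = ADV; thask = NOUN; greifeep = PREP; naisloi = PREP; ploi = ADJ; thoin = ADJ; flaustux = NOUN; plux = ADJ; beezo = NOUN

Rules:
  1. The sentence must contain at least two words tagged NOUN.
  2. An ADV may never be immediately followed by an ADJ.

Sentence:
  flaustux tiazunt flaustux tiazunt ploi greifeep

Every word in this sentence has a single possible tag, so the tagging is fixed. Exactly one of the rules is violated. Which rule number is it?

Fixed tagging: NOUN ADV NOUN ADV ADJ PREP.
Rule check: R1 pass, R2 fail.
Only rule 2 fails.

2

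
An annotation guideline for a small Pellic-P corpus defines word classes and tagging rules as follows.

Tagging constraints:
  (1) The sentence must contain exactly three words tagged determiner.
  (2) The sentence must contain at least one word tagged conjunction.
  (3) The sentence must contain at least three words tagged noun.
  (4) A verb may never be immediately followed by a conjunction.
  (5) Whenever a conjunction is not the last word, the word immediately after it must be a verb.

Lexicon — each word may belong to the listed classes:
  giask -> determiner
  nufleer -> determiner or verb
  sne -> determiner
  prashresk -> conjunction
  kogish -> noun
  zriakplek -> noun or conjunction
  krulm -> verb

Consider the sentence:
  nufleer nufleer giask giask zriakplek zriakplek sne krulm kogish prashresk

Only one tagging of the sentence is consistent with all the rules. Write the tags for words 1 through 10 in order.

verb verb determiner determiner noun noun determiner verb noun conjunction

Candidates per position — 1:nufleer {determiner,verb}; 2:nufleer {determiner,verb}; 3:giask {determiner}; 4:giask {determiner}; 5:zriakplek {noun,conjunction}; 6:zriakplek {noun,conjunction}; 7:sne {determiner}; 8:krulm {verb}; 9:kogish {noun}; 10:prashresk {conjunction}.
If word 1 were determiner, no tagging could satisfy rule 1; so word 1 is verb.
If word 2 were determiner, no tagging could satisfy rule 1; so word 2 is verb.
If word 5 were conjunction, no tagging could satisfy rule 3; so word 5 is noun.
If word 6 were conjunction, no tagging could satisfy rule 3; so word 6 is noun.
So the tagging must be: verb verb determiner determiner noun noun determiner verb noun conjunction.
Rule-by-rule: rule 1 satisfied; rule 2 satisfied; rule 3 satisfied; rule 4 satisfied; rule 5 satisfied.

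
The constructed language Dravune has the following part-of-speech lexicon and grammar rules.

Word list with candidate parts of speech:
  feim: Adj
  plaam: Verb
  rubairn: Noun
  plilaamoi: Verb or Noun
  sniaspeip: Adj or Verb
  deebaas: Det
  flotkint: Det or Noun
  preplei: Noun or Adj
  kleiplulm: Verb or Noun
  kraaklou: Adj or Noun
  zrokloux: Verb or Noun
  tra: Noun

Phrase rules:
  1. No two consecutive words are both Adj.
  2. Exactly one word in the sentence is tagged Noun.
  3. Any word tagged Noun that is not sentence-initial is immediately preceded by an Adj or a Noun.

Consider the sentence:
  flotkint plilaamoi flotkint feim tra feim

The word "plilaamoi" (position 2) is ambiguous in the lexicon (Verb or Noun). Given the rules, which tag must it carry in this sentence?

Verb

Candidates per position — 1:flotkint {Det,Noun}; 2:plilaamoi {Verb,Noun}; 3:flotkint {Det,Noun}; 4:feim {Adj}; 5:tra {Noun}; 6:feim {Adj}.
Word 1 cannot be Noun — rule 2 would then fail for every completion. It is Det.
Word 2 cannot be Noun — rule 2 would then fail for every completion. It is Verb.
Word 3 cannot be Noun — rule 2 would then fail for every completion. It is Det.
That leaves exactly one tagging: Det Verb Det Adj Noun Adj.
Verifying each rule — rule 1 satisfied; rule 2 satisfied; rule 3 satisfied.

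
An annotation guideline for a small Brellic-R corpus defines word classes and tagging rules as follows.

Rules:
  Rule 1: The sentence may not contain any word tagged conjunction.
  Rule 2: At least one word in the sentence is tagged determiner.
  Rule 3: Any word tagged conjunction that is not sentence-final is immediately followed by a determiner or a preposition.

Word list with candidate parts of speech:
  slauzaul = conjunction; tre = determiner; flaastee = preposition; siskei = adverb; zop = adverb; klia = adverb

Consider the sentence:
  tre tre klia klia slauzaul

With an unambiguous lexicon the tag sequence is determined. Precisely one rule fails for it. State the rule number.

1

Fixed tagging: determiner determiner adverb adverb conjunction.
Applying the rules: R1 fail, R2 pass, R3 pass.
Only rule 1 fails.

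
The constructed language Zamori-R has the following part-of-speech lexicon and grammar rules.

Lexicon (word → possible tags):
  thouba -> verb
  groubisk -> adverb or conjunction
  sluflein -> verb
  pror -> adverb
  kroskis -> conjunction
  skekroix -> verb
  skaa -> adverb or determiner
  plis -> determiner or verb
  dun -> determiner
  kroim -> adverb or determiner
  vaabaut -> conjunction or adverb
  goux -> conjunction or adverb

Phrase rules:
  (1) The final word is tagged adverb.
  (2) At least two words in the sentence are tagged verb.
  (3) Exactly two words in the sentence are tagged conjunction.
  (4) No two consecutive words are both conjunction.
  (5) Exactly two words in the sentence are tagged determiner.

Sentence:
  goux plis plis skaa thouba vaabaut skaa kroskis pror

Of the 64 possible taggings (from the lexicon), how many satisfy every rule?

Candidates per position — 1:goux {conjunction,adverb}; 2:plis {determiner,verb}; 3:plis {determiner,verb}; 4:skaa {adverb,determiner}; 5:thouba {verb}; 6:vaabaut {conjunction,adverb}; 7:skaa {adverb,determiner}; 8:kroskis {conjunction}; 9:pror {adverb}.
There are 64 candidate sequences in total.
Checking each against the rules leaves 10 sequences.
Count = 10.

10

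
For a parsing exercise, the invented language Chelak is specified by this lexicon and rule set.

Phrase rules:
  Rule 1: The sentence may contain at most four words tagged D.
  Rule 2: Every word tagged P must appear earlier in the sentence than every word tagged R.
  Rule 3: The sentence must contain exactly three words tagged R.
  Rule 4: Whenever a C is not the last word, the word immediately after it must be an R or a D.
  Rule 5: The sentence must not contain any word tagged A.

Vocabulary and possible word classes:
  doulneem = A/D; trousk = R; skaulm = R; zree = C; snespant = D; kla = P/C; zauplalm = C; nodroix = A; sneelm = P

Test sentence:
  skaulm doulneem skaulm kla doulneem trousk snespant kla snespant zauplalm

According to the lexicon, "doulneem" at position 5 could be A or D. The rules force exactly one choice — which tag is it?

D

Candidates per position — 1:skaulm {R}; 2:doulneem {A,D}; 3:skaulm {R}; 4:kla {P,C}; 5:doulneem {A,D}; 6:trousk {R}; 7:snespant {D}; 8:kla {P,C}; 9:snespant {D}; 10:zauplalm {C}.
Word 2 cannot be A — rule 5 would then fail for every completion. It is D.
Word 4 cannot be P — rule 2 would then fail for every completion. It is C.
Word 5 cannot be A — rule 4 would then fail for every completion. It is D.
Word 8 cannot be P — rule 2 would then fail for every completion. It is C.
That leaves exactly one tagging: R D R C D R D C D C.
Checking: rule 1 satisfied; rule 2 satisfied; rule 3 satisfied; rule 4 satisfied; rule 5 satisfied.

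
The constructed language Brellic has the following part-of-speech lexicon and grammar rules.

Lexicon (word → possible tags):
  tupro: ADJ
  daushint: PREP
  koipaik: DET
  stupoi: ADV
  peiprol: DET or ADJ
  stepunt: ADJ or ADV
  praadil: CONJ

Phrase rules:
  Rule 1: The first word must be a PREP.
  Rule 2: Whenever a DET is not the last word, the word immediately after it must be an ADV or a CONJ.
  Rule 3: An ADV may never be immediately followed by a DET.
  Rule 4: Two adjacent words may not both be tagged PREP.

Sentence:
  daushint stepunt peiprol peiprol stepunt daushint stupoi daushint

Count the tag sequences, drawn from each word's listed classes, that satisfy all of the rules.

6

Candidates per position — 1:daushint {PREP}; 2:stepunt {ADJ,ADV}; 3:peiprol {DET,ADJ}; 4:peiprol {DET,ADJ}; 5:stepunt {ADJ,ADV}; 6:daushint {PREP}; 7:stupoi {ADV}; 8:daushint {PREP}.
There are 16 candidate sequences in total.
Checking each against the rules leaves 6 sequences.
Count = 6.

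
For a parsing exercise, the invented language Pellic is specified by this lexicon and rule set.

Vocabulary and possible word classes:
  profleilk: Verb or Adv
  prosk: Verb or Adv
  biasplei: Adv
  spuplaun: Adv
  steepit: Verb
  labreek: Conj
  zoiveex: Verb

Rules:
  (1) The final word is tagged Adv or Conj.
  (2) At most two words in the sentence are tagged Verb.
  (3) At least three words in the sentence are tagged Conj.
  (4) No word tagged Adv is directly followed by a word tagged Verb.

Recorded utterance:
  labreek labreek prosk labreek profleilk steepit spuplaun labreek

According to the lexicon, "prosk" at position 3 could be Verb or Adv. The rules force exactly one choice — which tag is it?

Adv

Candidates per position — 1:labreek {Conj}; 2:labreek {Conj}; 3:prosk {Verb,Adv}; 4:labreek {Conj}; 5:profleilk {Verb,Adv}; 6:steepit {Verb}; 7:spuplaun {Adv}; 8:labreek {Conj}.
If word 5 were Adv, no tagging could satisfy rule 4; so word 5 is Verb.
If word 3 were Verb, no tagging could satisfy rule 2; so word 3 is Adv.
That leaves exactly one tagging: Conj Conj Adv Conj Verb Verb Adv Conj.
Check: rule 1 satisfied; rule 2 satisfied; rule 3 satisfied; rule 4 satisfied.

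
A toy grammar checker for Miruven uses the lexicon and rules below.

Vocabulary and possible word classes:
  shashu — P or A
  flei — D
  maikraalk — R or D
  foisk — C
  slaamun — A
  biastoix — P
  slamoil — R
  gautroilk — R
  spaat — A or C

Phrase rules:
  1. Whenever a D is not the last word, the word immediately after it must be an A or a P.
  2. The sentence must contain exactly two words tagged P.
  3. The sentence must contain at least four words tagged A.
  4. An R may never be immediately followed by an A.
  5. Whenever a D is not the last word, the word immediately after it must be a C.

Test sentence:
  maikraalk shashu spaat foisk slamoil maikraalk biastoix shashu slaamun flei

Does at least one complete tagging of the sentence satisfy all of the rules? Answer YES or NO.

Candidates per position — 1:maikraalk {R,D}; 2:shashu {P,A}; 3:spaat {A,C}; 4:foisk {C}; 5:slamoil {R}; 6:maikraalk {R,D}; 7:biastoix {P}; 8:shashu {P,A}; 9:slaamun {A}; 10:flei {D}.
Every candidate sequence violates at least one rule; no consistent tagging exists.

NO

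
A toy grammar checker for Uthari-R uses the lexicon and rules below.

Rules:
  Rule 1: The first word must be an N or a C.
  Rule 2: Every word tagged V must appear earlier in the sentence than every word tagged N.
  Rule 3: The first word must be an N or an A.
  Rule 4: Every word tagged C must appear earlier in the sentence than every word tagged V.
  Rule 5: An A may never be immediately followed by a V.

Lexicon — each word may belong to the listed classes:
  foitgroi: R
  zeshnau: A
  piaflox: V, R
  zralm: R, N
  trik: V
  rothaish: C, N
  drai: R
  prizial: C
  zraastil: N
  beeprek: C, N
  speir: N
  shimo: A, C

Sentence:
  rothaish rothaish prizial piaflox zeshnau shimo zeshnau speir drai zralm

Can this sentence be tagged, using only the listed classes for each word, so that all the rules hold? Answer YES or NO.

YES

Candidates per position — 1:rothaish {C,N}; 2:rothaish {C,N}; 3:prizial {C}; 4:piaflox {V,R}; 5:zeshnau {A}; 6:shimo {A,C}; 7:zeshnau {A}; 8:speir {N}; 9:drai {R}; 10:zralm {R,N}.
One satisfying assignment: N C C R A C A N R R.
Verifying each rule — rule 1 holds; rule 2 holds; rule 3 holds; rule 4 holds; rule 5 holds.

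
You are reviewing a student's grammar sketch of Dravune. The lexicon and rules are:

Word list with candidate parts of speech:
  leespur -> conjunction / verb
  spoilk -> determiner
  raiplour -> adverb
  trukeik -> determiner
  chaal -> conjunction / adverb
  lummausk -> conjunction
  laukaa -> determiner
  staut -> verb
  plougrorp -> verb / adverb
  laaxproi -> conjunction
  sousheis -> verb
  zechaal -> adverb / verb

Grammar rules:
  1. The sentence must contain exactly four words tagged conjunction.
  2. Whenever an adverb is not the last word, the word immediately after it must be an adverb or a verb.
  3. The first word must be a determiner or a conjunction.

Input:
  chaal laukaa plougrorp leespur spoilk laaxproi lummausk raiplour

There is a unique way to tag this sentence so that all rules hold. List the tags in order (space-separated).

Candidates per position — 1:chaal {conjunction,adverb}; 2:laukaa {determiner}; 3:plougrorp {verb,adverb}; 4:leespur {conjunction,verb}; 5:spoilk {determiner}; 6:laaxproi {conjunction}; 7:lummausk {conjunction}; 8:raiplour {adverb}.
Position 1: adverb is ruled out by rule 1; that leaves conjunction.
Position 4: verb is ruled out by rule 1; that leaves conjunction.
Position 3: adverb is ruled out by rule 2; that leaves verb.
The unique satisfying tagging is: conjunction determiner verb conjunction determiner conjunction conjunction adverb.
Rule-by-rule: rule 1 satisfied; rule 2 satisfied; rule 3 satisfied.

conjunction determiner verb conjunction determiner conjunction conjunction adverb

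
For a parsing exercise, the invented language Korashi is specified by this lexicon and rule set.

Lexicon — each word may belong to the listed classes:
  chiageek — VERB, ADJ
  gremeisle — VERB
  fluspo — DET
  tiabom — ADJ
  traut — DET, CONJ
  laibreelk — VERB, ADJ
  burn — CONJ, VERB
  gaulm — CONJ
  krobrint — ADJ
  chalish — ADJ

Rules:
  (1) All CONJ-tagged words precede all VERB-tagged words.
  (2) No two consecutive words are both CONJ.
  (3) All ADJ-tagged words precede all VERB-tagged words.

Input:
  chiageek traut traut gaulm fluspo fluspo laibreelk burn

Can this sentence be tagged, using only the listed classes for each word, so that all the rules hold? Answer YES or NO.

Candidates per position — 1:chiageek {VERB,ADJ}; 2:traut {DET,CONJ}; 3:traut {DET,CONJ}; 4:gaulm {CONJ}; 5:fluspo {DET}; 6:fluspo {DET}; 7:laibreelk {VERB,ADJ}; 8:burn {CONJ,VERB}.
One satisfying assignment: ADJ CONJ DET CONJ DET DET VERB VERB.
Rule-by-rule: rule 1 holds; rule 2 holds; rule 3 holds.

YES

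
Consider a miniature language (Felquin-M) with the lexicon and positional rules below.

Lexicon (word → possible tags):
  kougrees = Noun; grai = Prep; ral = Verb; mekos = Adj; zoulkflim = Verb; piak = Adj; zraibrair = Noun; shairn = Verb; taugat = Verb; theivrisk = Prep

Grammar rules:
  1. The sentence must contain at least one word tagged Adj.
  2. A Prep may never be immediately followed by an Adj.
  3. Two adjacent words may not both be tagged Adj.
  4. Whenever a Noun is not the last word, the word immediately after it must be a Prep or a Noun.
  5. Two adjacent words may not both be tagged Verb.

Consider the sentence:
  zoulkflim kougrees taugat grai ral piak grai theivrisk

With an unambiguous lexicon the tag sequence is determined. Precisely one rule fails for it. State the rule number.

4

Fixed tagging: Verb Noun Verb Prep Verb Adj Prep Prep.
Rule check: R1 ✓, R2 ✓, R3 ✓, R4 ✗, R5 ✓.
Only rule 4 fails.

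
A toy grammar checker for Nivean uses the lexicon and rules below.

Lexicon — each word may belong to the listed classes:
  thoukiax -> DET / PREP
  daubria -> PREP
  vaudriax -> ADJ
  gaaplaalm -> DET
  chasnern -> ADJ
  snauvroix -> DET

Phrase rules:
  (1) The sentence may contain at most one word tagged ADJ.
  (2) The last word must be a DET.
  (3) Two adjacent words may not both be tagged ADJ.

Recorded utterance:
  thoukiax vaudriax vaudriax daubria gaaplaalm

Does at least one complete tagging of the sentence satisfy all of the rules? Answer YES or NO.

Candidates per position — 1:thoukiax {DET,PREP}; 2:vaudriax {ADJ}; 3:vaudriax {ADJ}; 4:daubria {PREP}; 5:gaaplaalm {DET}.
Rule 1 cannot be satisfied by any choice of tags from the lexicon.
So there is no consistent tagging.

NO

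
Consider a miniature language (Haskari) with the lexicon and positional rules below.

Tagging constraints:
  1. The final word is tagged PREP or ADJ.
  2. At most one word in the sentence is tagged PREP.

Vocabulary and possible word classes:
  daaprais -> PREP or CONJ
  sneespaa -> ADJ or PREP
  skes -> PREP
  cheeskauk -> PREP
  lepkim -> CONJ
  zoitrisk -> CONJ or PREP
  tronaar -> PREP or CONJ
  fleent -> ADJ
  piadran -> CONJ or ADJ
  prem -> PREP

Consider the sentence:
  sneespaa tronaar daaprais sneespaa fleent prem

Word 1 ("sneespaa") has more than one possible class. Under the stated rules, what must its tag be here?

Candidates per position — 1:sneespaa {ADJ,PREP}; 2:tronaar {PREP,CONJ}; 3:daaprais {PREP,CONJ}; 4:sneespaa {ADJ,PREP}; 5:fleent {ADJ}; 6:prem {PREP}.
Position 1: tagging it PREP would leave rule 2 unsatisfiable, so it must be ADJ.
Position 2: tagging it PREP would leave rule 2 unsatisfiable, so it must be CONJ.
Position 3: tagging it PREP would leave rule 2 unsatisfiable, so it must be CONJ.
Position 4: tagging it PREP would leave rule 2 unsatisfiable, so it must be ADJ.
So the tagging must be: ADJ CONJ CONJ ADJ ADJ PREP.
Checking: rule 1 holds; rule 2 holds.

ADJ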